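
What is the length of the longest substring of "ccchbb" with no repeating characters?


Input: "ccchbb"
Sliding window (track last position of each char):
  Position 0 ('c'): window [0,0] length 1 -- new best
  Position 1 ('c'): repeat (last at 0), move window start to 1
  Position 1 ('c'): window [1,1] length 1
  Position 2 ('c'): repeat (last at 1), move window start to 2
  Position 2 ('c'): window [2,2] length 1
  Position 3 ('h'): window [2,3] length 2 -- new best
  Position 4 ('b'): window [2,4] length 3 -- new best
  Position 5 ('b'): repeat (last at 4), move window start to 5
  Position 5 ('b'): window [5,5] length 1
Longest substring with no repeats: "chb" with length 3

3


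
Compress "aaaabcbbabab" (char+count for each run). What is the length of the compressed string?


Input: aaaabcbbabab
Runs:
  'a' x 4 => "a4"
  'b' x 1 => "b1"
  'c' x 1 => "c1"
  'b' x 2 => "b2"
  'a' x 1 => "a1"
  'b' x 1 => "b1"
  'a' x 1 => "a1"
  'b' x 1 => "b1"
Compressed: "a4b1c1b2a1b1a1b1"
Compressed length: 16

16


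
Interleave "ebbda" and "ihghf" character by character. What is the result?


Interleaving "ebbda" and "ihghf":
  Position 0: 'e' from first, 'i' from second => "ei"
  Position 1: 'b' from first, 'h' from second => "bh"
  Position 2: 'b' from first, 'g' from second => "bg"
  Position 3: 'd' from first, 'h' from second => "dh"
  Position 4: 'a' from first, 'f' from second => "af"
Result: eibhbgdhaf

eibhbgdhaf


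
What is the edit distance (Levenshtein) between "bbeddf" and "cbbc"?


Computing edit distance: "bbeddf" -> "cbbc"
DP table:
           c    b    b    c
      0    1    2    3    4
  b   1    1    1    2    3
  b   2    2    1    1    2
  e   3    3    2    2    2
  d   4    4    3    3    3
  d   5    5    4    4    4
  f   6    6    5    5    5
Edit distance = dp[6][4] = 5

5


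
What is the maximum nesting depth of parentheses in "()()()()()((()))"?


Input: "()()()()()((()))"
Tracking depth:
  Position 0 '(': depth becomes 1
  Position 1 ')': depth becomes 0
  Position 2 '(': depth becomes 1
  Position 3 ')': depth becomes 0
  Position 4 '(': depth becomes 1
  Position 5 ')': depth becomes 0
  Position 6 '(': depth becomes 1
  Position 7 ')': depth becomes 0
  Position 8 '(': depth becomes 1
  Position 9 ')': depth becomes 0
  Position 10 '(': depth becomes 1
  Position 11 '(': depth becomes 2
  Position 12 '(': depth becomes 3
  Position 13 ')': depth becomes 2
  Position 14 ')': depth becomes 1
  Position 15 ')': depth becomes 0
Maximum depth reached: 3

3


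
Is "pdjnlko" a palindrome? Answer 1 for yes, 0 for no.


Input: pdjnlko
Reversed: oklnjdp
  Compare pos 0 ('p') with pos 6 ('o'): MISMATCH
  Compare pos 1 ('d') with pos 5 ('k'): MISMATCH
  Compare pos 2 ('j') with pos 4 ('l'): MISMATCH
Result: not a palindrome

0


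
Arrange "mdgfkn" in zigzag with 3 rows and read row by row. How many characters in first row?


Zigzag "mdgfkn" into 3 rows:
Placing characters:
  'm' => row 0
  'd' => row 1
  'g' => row 2
  'f' => row 1
  'k' => row 0
  'n' => row 1
Rows:
  Row 0: "mk"
  Row 1: "dfn"
  Row 2: "g"
First row length: 2

2


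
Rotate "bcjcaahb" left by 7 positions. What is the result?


Input: "bcjcaahb", rotate left by 7
First 7 characters: "bcjcaah"
Remaining characters: "b"
Concatenate remaining + first: "b" + "bcjcaah" = "bbcjcaah"

bbcjcaah


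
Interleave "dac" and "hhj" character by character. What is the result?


Interleaving "dac" and "hhj":
  Position 0: 'd' from first, 'h' from second => "dh"
  Position 1: 'a' from first, 'h' from second => "ah"
  Position 2: 'c' from first, 'j' from second => "cj"
Result: dhahcj

dhahcj


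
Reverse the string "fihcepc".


Input: fihcepc
Reading characters right to left:
  Position 6: 'c'
  Position 5: 'p'
  Position 4: 'e'
  Position 3: 'c'
  Position 2: 'h'
  Position 1: 'i'
  Position 0: 'f'
Reversed: cpechif

cpechif


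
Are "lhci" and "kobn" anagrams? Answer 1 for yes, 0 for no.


Strings: "lhci", "kobn"
Sorted first:  chil
Sorted second: bkno
Differ at position 0: 'c' vs 'b' => not anagrams

0


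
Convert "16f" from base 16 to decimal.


Input: "16f" in base 16
Positional expansion:
  Digit '1' (value 1) x 16^2 = 256
  Digit '6' (value 6) x 16^1 = 96
  Digit 'f' (value 15) x 16^0 = 15
Sum = 367

367


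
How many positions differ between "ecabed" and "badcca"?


Comparing "ecabed" and "badcca" position by position:
  Position 0: 'e' vs 'b' => DIFFER
  Position 1: 'c' vs 'a' => DIFFER
  Position 2: 'a' vs 'd' => DIFFER
  Position 3: 'b' vs 'c' => DIFFER
  Position 4: 'e' vs 'c' => DIFFER
  Position 5: 'd' vs 'a' => DIFFER
Positions that differ: 6

6


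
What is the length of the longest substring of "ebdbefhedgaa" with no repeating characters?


Input: "ebdbefhedgaa"
Sliding window (track last position of each char):
  Position 0 ('e'): window [0,0] length 1 -- new best
  Position 1 ('b'): window [0,1] length 2 -- new best
  Position 2 ('d'): window [0,2] length 3 -- new best
  Position 3 ('b'): repeat (last at 1), move window start to 2
  Position 3 ('b'): window [2,3] length 2
  Position 4 ('e'): window [2,4] length 3
  Position 5 ('f'): window [2,5] length 4 -- new best
  Position 6 ('h'): window [2,6] length 5 -- new best
  Position 7 ('e'): repeat (last at 4), move window start to 5
  Position 7 ('e'): window [5,7] length 3
  Position 8 ('d'): window [5,8] length 4
  Position 9 ('g'): window [5,9] length 5
  Position 10 ('a'): window [5,10] length 6 -- new best
  Position 11 ('a'): repeat (last at 10), move window start to 11
  Position 11 ('a'): window [11,11] length 1
Longest substring with no repeats: "fhedga" with length 6

6


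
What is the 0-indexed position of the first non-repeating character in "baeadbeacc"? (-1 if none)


Input: baeadbeacc
Character frequencies:
  'a': 3
  'b': 2
  'c': 2
  'd': 1
  'e': 2
Scanning left to right for freq == 1:
  Position 0 ('b'): freq=2, skip
  Position 1 ('a'): freq=3, skip
  Position 2 ('e'): freq=2, skip
  Position 3 ('a'): freq=3, skip
  Position 4 ('d'): unique! => answer = 4

4


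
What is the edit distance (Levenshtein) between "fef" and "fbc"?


Computing edit distance: "fef" -> "fbc"
DP table:
           f    b    c
      0    1    2    3
  f   1    0    1    2
  e   2    1    1    2
  f   3    2    2    2
Edit distance = dp[3][3] = 2

2


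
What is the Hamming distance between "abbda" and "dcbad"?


Comparing "abbda" and "dcbad" position by position:
  Position 0: 'a' vs 'd' => differ
  Position 1: 'b' vs 'c' => differ
  Position 2: 'b' vs 'b' => same
  Position 3: 'd' vs 'a' => differ
  Position 4: 'a' vs 'd' => differ
Total differences (Hamming distance): 4

4


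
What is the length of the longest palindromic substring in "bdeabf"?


Input: "bdeabf"
Checking substrings for palindromes:
  No multi-char palindromic substrings found
Longest palindromic substring: "b" with length 1

1


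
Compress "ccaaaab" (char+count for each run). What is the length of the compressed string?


Input: ccaaaab
Runs:
  'c' x 2 => "c2"
  'a' x 4 => "a4"
  'b' x 1 => "b1"
Compressed: "c2a4b1"
Compressed length: 6

6


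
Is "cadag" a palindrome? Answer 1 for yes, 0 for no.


Input: cadag
Reversed: gadac
  Compare pos 0 ('c') with pos 4 ('g'): MISMATCH
  Compare pos 1 ('a') with pos 3 ('a'): match
Result: not a palindrome

0


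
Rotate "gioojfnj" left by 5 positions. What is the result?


Input: "gioojfnj", rotate left by 5
First 5 characters: "giooj"
Remaining characters: "fnj"
Concatenate remaining + first: "fnj" + "giooj" = "fnjgiooj"

fnjgiooj


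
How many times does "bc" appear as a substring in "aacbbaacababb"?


Searching for "bc" in "aacbbaacababb"
Scanning each position:
  Position 0: "aa" => no
  Position 1: "ac" => no
  Position 2: "cb" => no
  Position 3: "bb" => no
  Position 4: "ba" => no
  Position 5: "aa" => no
  Position 6: "ac" => no
  Position 7: "ca" => no
  Position 8: "ab" => no
  Position 9: "ba" => no
  Position 10: "ab" => no
  Position 11: "bb" => no
Total occurrences: 0

0


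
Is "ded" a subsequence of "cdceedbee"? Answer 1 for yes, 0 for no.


Check if "ded" is a subsequence of "cdceedbee"
Greedy scan:
  Position 0 ('c'): no match needed
  Position 1 ('d'): matches sub[0] = 'd'
  Position 2 ('c'): no match needed
  Position 3 ('e'): matches sub[1] = 'e'
  Position 4 ('e'): no match needed
  Position 5 ('d'): matches sub[2] = 'd'
  Position 6 ('b'): no match needed
  Position 7 ('e'): no match needed
  Position 8 ('e'): no match needed
All 3 characters matched => is a subsequence

1


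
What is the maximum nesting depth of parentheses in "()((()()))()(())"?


Input: "()((()()))()(())"
Tracking depth:
  Position 0 '(': depth becomes 1
  Position 1 ')': depth becomes 0
  Position 2 '(': depth becomes 1
  Position 3 '(': depth becomes 2
  Position 4 '(': depth becomes 3
  Position 5 ')': depth becomes 2
  Position 6 '(': depth becomes 3
  Position 7 ')': depth becomes 2
  Position 8 ')': depth becomes 1
  Position 9 ')': depth becomes 0
  Position 10 '(': depth becomes 1
  Position 11 ')': depth becomes 0
  Position 12 '(': depth becomes 1
  Position 13 '(': depth becomes 2
  Position 14 ')': depth becomes 1
  Position 15 ')': depth becomes 0
Maximum depth reached: 3

3


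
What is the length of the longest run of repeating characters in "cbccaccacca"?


Input: "cbccaccacca"
Scanning for longest run:
  Position 1 ('b'): new char, reset run to 1
  Position 2 ('c'): new char, reset run to 1
  Position 3 ('c'): continues run of 'c', length=2
  Position 4 ('a'): new char, reset run to 1
  Position 5 ('c'): new char, reset run to 1
  Position 6 ('c'): continues run of 'c', length=2
  Position 7 ('a'): new char, reset run to 1
  Position 8 ('c'): new char, reset run to 1
  Position 9 ('c'): continues run of 'c', length=2
  Position 10 ('a'): new char, reset run to 1
Longest run: 'c' with length 2

2


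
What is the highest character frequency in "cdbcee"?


Input: cdbcee
Character counts:
  'b': 1
  'c': 2
  'd': 1
  'e': 2
Maximum frequency: 2

2


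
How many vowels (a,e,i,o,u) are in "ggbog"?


Input: ggbog
Checking each character:
  'g' at position 0: consonant
  'g' at position 1: consonant
  'b' at position 2: consonant
  'o' at position 3: vowel (running total: 1)
  'g' at position 4: consonant
Total vowels: 1

1


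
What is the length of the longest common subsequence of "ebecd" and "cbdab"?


LCS of "ebecd" and "cbdab"
DP table:
           c    b    d    a    b
      0    0    0    0    0    0
  e   0    0    0    0    0    0
  b   0    0    1    1    1    1
  e   0    0    1    1    1    1
  c   0    1    1    1    1    1
  d   0    1    1    2    2    2
LCS length = dp[5][5] = 2

2


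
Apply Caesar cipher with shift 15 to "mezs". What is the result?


Caesar cipher: shift "mezs" by 15
  'm' (pos 12) + 15 = pos 1 = 'b'
  'e' (pos 4) + 15 = pos 19 = 't'
  'z' (pos 25) + 15 = pos 14 = 'o'
  's' (pos 18) + 15 = pos 7 = 'h'
Result: btoh

btoh


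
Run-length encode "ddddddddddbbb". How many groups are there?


Input: ddddddddddbbb
Scanning for consecutive runs:
  Group 1: 'd' x 10 (positions 0-9)
  Group 2: 'b' x 3 (positions 10-12)
Total groups: 2

2


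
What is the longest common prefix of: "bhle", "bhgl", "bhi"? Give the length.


Words: bhle, bhgl, bhi
  Position 0: all 'b' => match
  Position 1: all 'h' => match
  Position 2: ('l', 'g', 'i') => mismatch, stop
LCP = "bh" (length 2)

2


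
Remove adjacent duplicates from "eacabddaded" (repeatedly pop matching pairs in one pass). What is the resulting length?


Input: eacabddaded
Stack-based adjacent duplicate removal:
  Read 'e': push. Stack: e
  Read 'a': push. Stack: ea
  Read 'c': push. Stack: eac
  Read 'a': push. Stack: eaca
  Read 'b': push. Stack: eacab
  Read 'd': push. Stack: eacabd
  Read 'd': matches stack top 'd' => pop. Stack: eacab
  Read 'a': push. Stack: eacaba
  Read 'd': push. Stack: eacabad
  Read 'e': push. Stack: eacabade
  Read 'd': push. Stack: eacabaded
Final stack: "eacabaded" (length 9)

9


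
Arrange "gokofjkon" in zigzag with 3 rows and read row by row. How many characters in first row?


Zigzag "gokofjkon" into 3 rows:
Placing characters:
  'g' => row 0
  'o' => row 1
  'k' => row 2
  'o' => row 1
  'f' => row 0
  'j' => row 1
  'k' => row 2
  'o' => row 1
  'n' => row 0
Rows:
  Row 0: "gfn"
  Row 1: "oojo"
  Row 2: "kk"
First row length: 3

3


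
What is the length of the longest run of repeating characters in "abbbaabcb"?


Input: "abbbaabcb"
Scanning for longest run:
  Position 1 ('b'): new char, reset run to 1
  Position 2 ('b'): continues run of 'b', length=2
  Position 3 ('b'): continues run of 'b', length=3
  Position 4 ('a'): new char, reset run to 1
  Position 5 ('a'): continues run of 'a', length=2
  Position 6 ('b'): new char, reset run to 1
  Position 7 ('c'): new char, reset run to 1
  Position 8 ('b'): new char, reset run to 1
Longest run: 'b' with length 3

3


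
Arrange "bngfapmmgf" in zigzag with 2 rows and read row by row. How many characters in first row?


Zigzag "bngfapmmgf" into 2 rows:
Placing characters:
  'b' => row 0
  'n' => row 1
  'g' => row 0
  'f' => row 1
  'a' => row 0
  'p' => row 1
  'm' => row 0
  'm' => row 1
  'g' => row 0
  'f' => row 1
Rows:
  Row 0: "bgamg"
  Row 1: "nfpmf"
First row length: 5

5


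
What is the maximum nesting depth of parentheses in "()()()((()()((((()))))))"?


Input: "()()()((()()((((()))))))"
Tracking depth:
  Position 0 '(': depth becomes 1
  Position 1 ')': depth becomes 0
  Position 2 '(': depth becomes 1
  Position 3 ')': depth becomes 0
  Position 4 '(': depth becomes 1
  Position 5 ')': depth becomes 0
  Position 6 '(': depth becomes 1
  Position 7 '(': depth becomes 2
  Position 8 '(': depth becomes 3
  Position 9 ')': depth becomes 2
  Position 10 '(': depth becomes 3
  Position 11 ')': depth becomes 2
  Position 12 '(': depth becomes 3
  Position 13 '(': depth becomes 4
  Position 14 '(': depth becomes 5
  Position 15 '(': depth becomes 6
  Position 16 '(': depth becomes 7
  Position 17 ')': depth becomes 6
  Position 18 ')': depth becomes 5
  Position 19 ')': depth becomes 4
  Position 20 ')': depth becomes 3
  Position 21 ')': depth becomes 2
  Position 22 ')': depth becomes 1
  Position 23 ')': depth becomes 0
Maximum depth reached: 7

7


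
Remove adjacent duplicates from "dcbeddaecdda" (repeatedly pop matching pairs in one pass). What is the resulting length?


Input: dcbeddaecdda
Stack-based adjacent duplicate removal:
  Read 'd': push. Stack: d
  Read 'c': push. Stack: dc
  Read 'b': push. Stack: dcb
  Read 'e': push. Stack: dcbe
  Read 'd': push. Stack: dcbed
  Read 'd': matches stack top 'd' => pop. Stack: dcbe
  Read 'a': push. Stack: dcbea
  Read 'e': push. Stack: dcbeae
  Read 'c': push. Stack: dcbeaec
  Read 'd': push. Stack: dcbeaecd
  Read 'd': matches stack top 'd' => pop. Stack: dcbeaec
  Read 'a': push. Stack: dcbeaeca
Final stack: "dcbeaeca" (length 8)

8


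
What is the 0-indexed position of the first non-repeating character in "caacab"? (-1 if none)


Input: caacab
Character frequencies:
  'a': 3
  'b': 1
  'c': 2
Scanning left to right for freq == 1:
  Position 0 ('c'): freq=2, skip
  Position 1 ('a'): freq=3, skip
  Position 2 ('a'): freq=3, skip
  Position 3 ('c'): freq=2, skip
  Position 4 ('a'): freq=3, skip
  Position 5 ('b'): unique! => answer = 5

5


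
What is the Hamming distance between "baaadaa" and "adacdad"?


Comparing "baaadaa" and "adacdad" position by position:
  Position 0: 'b' vs 'a' => differ
  Position 1: 'a' vs 'd' => differ
  Position 2: 'a' vs 'a' => same
  Position 3: 'a' vs 'c' => differ
  Position 4: 'd' vs 'd' => same
  Position 5: 'a' vs 'a' => same
  Position 6: 'a' vs 'd' => differ
Total differences (Hamming distance): 4

4


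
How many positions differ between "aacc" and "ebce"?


Comparing "aacc" and "ebce" position by position:
  Position 0: 'a' vs 'e' => DIFFER
  Position 1: 'a' vs 'b' => DIFFER
  Position 2: 'c' vs 'c' => same
  Position 3: 'c' vs 'e' => DIFFER
Positions that differ: 3

3


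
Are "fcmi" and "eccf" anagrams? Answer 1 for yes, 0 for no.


Strings: "fcmi", "eccf"
Sorted first:  cfim
Sorted second: ccef
Differ at position 1: 'f' vs 'c' => not anagrams

0


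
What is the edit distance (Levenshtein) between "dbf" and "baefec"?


Computing edit distance: "dbf" -> "baefec"
DP table:
           b    a    e    f    e    c
      0    1    2    3    4    5    6
  d   1    1    2    3    4    5    6
  b   2    1    2    3    4    5    6
  f   3    2    2    3    3    4    5
Edit distance = dp[3][6] = 5

5


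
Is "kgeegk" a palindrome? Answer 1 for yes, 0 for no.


Input: kgeegk
Reversed: kgeegk
  Compare pos 0 ('k') with pos 5 ('k'): match
  Compare pos 1 ('g') with pos 4 ('g'): match
  Compare pos 2 ('e') with pos 3 ('e'): match
Result: palindrome

1


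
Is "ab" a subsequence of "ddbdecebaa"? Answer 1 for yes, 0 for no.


Check if "ab" is a subsequence of "ddbdecebaa"
Greedy scan:
  Position 0 ('d'): no match needed
  Position 1 ('d'): no match needed
  Position 2 ('b'): no match needed
  Position 3 ('d'): no match needed
  Position 4 ('e'): no match needed
  Position 5 ('c'): no match needed
  Position 6 ('e'): no match needed
  Position 7 ('b'): no match needed
  Position 8 ('a'): matches sub[0] = 'a'
  Position 9 ('a'): no match needed
Only matched 1/2 characters => not a subsequence

0


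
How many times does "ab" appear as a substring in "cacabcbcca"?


Searching for "ab" in "cacabcbcca"
Scanning each position:
  Position 0: "ca" => no
  Position 1: "ac" => no
  Position 2: "ca" => no
  Position 3: "ab" => MATCH
  Position 4: "bc" => no
  Position 5: "cb" => no
  Position 6: "bc" => no
  Position 7: "cc" => no
  Position 8: "ca" => no
Total occurrences: 1

1


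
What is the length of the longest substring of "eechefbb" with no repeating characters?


Input: "eechefbb"
Sliding window (track last position of each char):
  Position 0 ('e'): window [0,0] length 1 -- new best
  Position 1 ('e'): repeat (last at 0), move window start to 1
  Position 1 ('e'): window [1,1] length 1
  Position 2 ('c'): window [1,2] length 2 -- new best
  Position 3 ('h'): window [1,3] length 3 -- new best
  Position 4 ('e'): repeat (last at 1), move window start to 2
  Position 4 ('e'): window [2,4] length 3
  Position 5 ('f'): window [2,5] length 4 -- new best
  Position 6 ('b'): window [2,6] length 5 -- new best
  Position 7 ('b'): repeat (last at 6), move window start to 7
  Position 7 ('b'): window [7,7] length 1
Longest substring with no repeats: "chefb" with length 5

5


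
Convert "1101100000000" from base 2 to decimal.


Input: "1101100000000" in base 2
Positional expansion:
  Digit '1' (value 1) x 2^12 = 4096
  Digit '1' (value 1) x 2^11 = 2048
  Digit '0' (value 0) x 2^10 = 0
  Digit '1' (value 1) x 2^9 = 512
  Digit '1' (value 1) x 2^8 = 256
  Digit '0' (value 0) x 2^7 = 0
  Digit '0' (value 0) x 2^6 = 0
  Digit '0' (value 0) x 2^5 = 0
  Digit '0' (value 0) x 2^4 = 0
  Digit '0' (value 0) x 2^3 = 0
  Digit '0' (value 0) x 2^2 = 0
  Digit '0' (value 0) x 2^1 = 0
  Digit '0' (value 0) x 2^0 = 0
Sum = 6912

6912


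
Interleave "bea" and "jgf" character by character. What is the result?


Interleaving "bea" and "jgf":
  Position 0: 'b' from first, 'j' from second => "bj"
  Position 1: 'e' from first, 'g' from second => "eg"
  Position 2: 'a' from first, 'f' from second => "af"
Result: bjegaf

bjegaf


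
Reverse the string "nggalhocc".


Input: nggalhocc
Reading characters right to left:
  Position 8: 'c'
  Position 7: 'c'
  Position 6: 'o'
  Position 5: 'h'
  Position 4: 'l'
  Position 3: 'a'
  Position 2: 'g'
  Position 1: 'g'
  Position 0: 'n'
Reversed: ccohlaggn

ccohlaggn


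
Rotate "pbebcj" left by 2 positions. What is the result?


Input: "pbebcj", rotate left by 2
First 2 characters: "pb"
Remaining characters: "ebcj"
Concatenate remaining + first: "ebcj" + "pb" = "ebcjpb"

ebcjpb


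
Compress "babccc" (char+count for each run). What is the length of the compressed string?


Input: babccc
Runs:
  'b' x 1 => "b1"
  'a' x 1 => "a1"
  'b' x 1 => "b1"
  'c' x 3 => "c3"
Compressed: "b1a1b1c3"
Compressed length: 8

8


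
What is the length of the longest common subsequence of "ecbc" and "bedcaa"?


LCS of "ecbc" and "bedcaa"
DP table:
           b    e    d    c    a    a
      0    0    0    0    0    0    0
  e   0    0    1    1    1    1    1
  c   0    0    1    1    2    2    2
  b   0    1    1    1    2    2    2
  c   0    1    1    1    2    2    2
LCS length = dp[4][6] = 2

2


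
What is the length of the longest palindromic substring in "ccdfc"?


Input: "ccdfc"
Checking substrings for palindromes:
  [0:2] "cc" (len 2) => palindrome
Longest palindromic substring: "cc" with length 2

2


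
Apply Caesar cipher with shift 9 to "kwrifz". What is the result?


Caesar cipher: shift "kwrifz" by 9
  'k' (pos 10) + 9 = pos 19 = 't'
  'w' (pos 22) + 9 = pos 5 = 'f'
  'r' (pos 17) + 9 = pos 0 = 'a'
  'i' (pos 8) + 9 = pos 17 = 'r'
  'f' (pos 5) + 9 = pos 14 = 'o'
  'z' (pos 25) + 9 = pos 8 = 'i'
Result: tfaroi

tfaroi


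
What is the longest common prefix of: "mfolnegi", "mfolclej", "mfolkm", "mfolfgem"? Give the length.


Words: mfolnegi, mfolclej, mfolkm, mfolfgem
  Position 0: all 'm' => match
  Position 1: all 'f' => match
  Position 2: all 'o' => match
  Position 3: all 'l' => match
  Position 4: ('n', 'c', 'k', 'f') => mismatch, stop
LCP = "mfol" (length 4)

4


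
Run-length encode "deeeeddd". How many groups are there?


Input: deeeeddd
Scanning for consecutive runs:
  Group 1: 'd' x 1 (positions 0-0)
  Group 2: 'e' x 4 (positions 1-4)
  Group 3: 'd' x 3 (positions 5-7)
Total groups: 3

3


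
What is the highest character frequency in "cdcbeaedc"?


Input: cdcbeaedc
Character counts:
  'a': 1
  'b': 1
  'c': 3
  'd': 2
  'e': 2
Maximum frequency: 3

3


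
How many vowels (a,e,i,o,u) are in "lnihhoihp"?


Input: lnihhoihp
Checking each character:
  'l' at position 0: consonant
  'n' at position 1: consonant
  'i' at position 2: vowel (running total: 1)
  'h' at position 3: consonant
  'h' at position 4: consonant
  'o' at position 5: vowel (running total: 2)
  'i' at position 6: vowel (running total: 3)
  'h' at position 7: consonant
  'p' at position 8: consonant
Total vowels: 3

3


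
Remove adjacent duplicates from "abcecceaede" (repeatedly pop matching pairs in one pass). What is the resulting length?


Input: abcecceaede
Stack-based adjacent duplicate removal:
  Read 'a': push. Stack: a
  Read 'b': push. Stack: ab
  Read 'c': push. Stack: abc
  Read 'e': push. Stack: abce
  Read 'c': push. Stack: abcec
  Read 'c': matches stack top 'c' => pop. Stack: abce
  Read 'e': matches stack top 'e' => pop. Stack: abc
  Read 'a': push. Stack: abca
  Read 'e': push. Stack: abcae
  Read 'd': push. Stack: abcaed
  Read 'e': push. Stack: abcaede
Final stack: "abcaede" (length 7)

7


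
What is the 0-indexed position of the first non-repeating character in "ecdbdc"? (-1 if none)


Input: ecdbdc
Character frequencies:
  'b': 1
  'c': 2
  'd': 2
  'e': 1
Scanning left to right for freq == 1:
  Position 0 ('e'): unique! => answer = 0

0


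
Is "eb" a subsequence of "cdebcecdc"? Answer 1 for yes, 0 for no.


Check if "eb" is a subsequence of "cdebcecdc"
Greedy scan:
  Position 0 ('c'): no match needed
  Position 1 ('d'): no match needed
  Position 2 ('e'): matches sub[0] = 'e'
  Position 3 ('b'): matches sub[1] = 'b'
  Position 4 ('c'): no match needed
  Position 5 ('e'): no match needed
  Position 6 ('c'): no match needed
  Position 7 ('d'): no match needed
  Position 8 ('c'): no match needed
All 2 characters matched => is a subsequence

1


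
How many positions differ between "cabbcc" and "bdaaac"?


Comparing "cabbcc" and "bdaaac" position by position:
  Position 0: 'c' vs 'b' => DIFFER
  Position 1: 'a' vs 'd' => DIFFER
  Position 2: 'b' vs 'a' => DIFFER
  Position 3: 'b' vs 'a' => DIFFER
  Position 4: 'c' vs 'a' => DIFFER
  Position 5: 'c' vs 'c' => same
Positions that differ: 5

5


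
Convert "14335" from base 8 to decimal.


Input: "14335" in base 8
Positional expansion:
  Digit '1' (value 1) x 8^4 = 4096
  Digit '4' (value 4) x 8^3 = 2048
  Digit '3' (value 3) x 8^2 = 192
  Digit '3' (value 3) x 8^1 = 24
  Digit '5' (value 5) x 8^0 = 5
Sum = 6365

6365


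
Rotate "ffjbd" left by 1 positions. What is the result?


Input: "ffjbd", rotate left by 1
First 1 characters: "f"
Remaining characters: "fjbd"
Concatenate remaining + first: "fjbd" + "f" = "fjbdf"

fjbdf


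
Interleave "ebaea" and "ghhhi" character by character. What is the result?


Interleaving "ebaea" and "ghhhi":
  Position 0: 'e' from first, 'g' from second => "eg"
  Position 1: 'b' from first, 'h' from second => "bh"
  Position 2: 'a' from first, 'h' from second => "ah"
  Position 3: 'e' from first, 'h' from second => "eh"
  Position 4: 'a' from first, 'i' from second => "ai"
Result: egbhahehai

egbhahehai


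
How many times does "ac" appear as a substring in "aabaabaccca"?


Searching for "ac" in "aabaabaccca"
Scanning each position:
  Position 0: "aa" => no
  Position 1: "ab" => no
  Position 2: "ba" => no
  Position 3: "aa" => no
  Position 4: "ab" => no
  Position 5: "ba" => no
  Position 6: "ac" => MATCH
  Position 7: "cc" => no
  Position 8: "cc" => no
  Position 9: "ca" => no
Total occurrences: 1

1


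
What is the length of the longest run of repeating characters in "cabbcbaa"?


Input: "cabbcbaa"
Scanning for longest run:
  Position 1 ('a'): new char, reset run to 1
  Position 2 ('b'): new char, reset run to 1
  Position 3 ('b'): continues run of 'b', length=2
  Position 4 ('c'): new char, reset run to 1
  Position 5 ('b'): new char, reset run to 1
  Position 6 ('a'): new char, reset run to 1
  Position 7 ('a'): continues run of 'a', length=2
Longest run: 'b' with length 2

2


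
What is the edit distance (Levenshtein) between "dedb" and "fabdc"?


Computing edit distance: "dedb" -> "fabdc"
DP table:
           f    a    b    d    c
      0    1    2    3    4    5
  d   1    1    2    3    3    4
  e   2    2    2    3    4    4
  d   3    3    3    3    3    4
  b   4    4    4    3    4    4
Edit distance = dp[4][5] = 4

4


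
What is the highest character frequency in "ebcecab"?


Input: ebcecab
Character counts:
  'a': 1
  'b': 2
  'c': 2
  'e': 2
Maximum frequency: 2

2


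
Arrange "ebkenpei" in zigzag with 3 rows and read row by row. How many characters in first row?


Zigzag "ebkenpei" into 3 rows:
Placing characters:
  'e' => row 0
  'b' => row 1
  'k' => row 2
  'e' => row 1
  'n' => row 0
  'p' => row 1
  'e' => row 2
  'i' => row 1
Rows:
  Row 0: "en"
  Row 1: "bepi"
  Row 2: "ke"
First row length: 2

2


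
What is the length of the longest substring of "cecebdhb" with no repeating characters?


Input: "cecebdhb"
Sliding window (track last position of each char):
  Position 0 ('c'): window [0,0] length 1 -- new best
  Position 1 ('e'): window [0,1] length 2 -- new best
  Position 2 ('c'): repeat (last at 0), move window start to 1
  Position 2 ('c'): window [1,2] length 2
  Position 3 ('e'): repeat (last at 1), move window start to 2
  Position 3 ('e'): window [2,3] length 2
  Position 4 ('b'): window [2,4] length 3 -- new best
  Position 5 ('d'): window [2,5] length 4 -- new best
  Position 6 ('h'): window [2,6] length 5 -- new best
  Position 7 ('b'): repeat (last at 4), move window start to 5
  Position 7 ('b'): window [5,7] length 3
Longest substring with no repeats: "cebdh" with length 5

5


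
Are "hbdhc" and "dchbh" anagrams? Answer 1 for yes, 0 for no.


Strings: "hbdhc", "dchbh"
Sorted first:  bcdhh
Sorted second: bcdhh
Sorted forms match => anagrams

1


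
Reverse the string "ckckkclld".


Input: ckckkclld
Reading characters right to left:
  Position 8: 'd'
  Position 7: 'l'
  Position 6: 'l'
  Position 5: 'c'
  Position 4: 'k'
  Position 3: 'k'
  Position 2: 'c'
  Position 1: 'k'
  Position 0: 'c'
Reversed: dllckkckc

dllckkckc


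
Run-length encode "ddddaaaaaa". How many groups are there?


Input: ddddaaaaaa
Scanning for consecutive runs:
  Group 1: 'd' x 4 (positions 0-3)
  Group 2: 'a' x 6 (positions 4-9)
Total groups: 2

2


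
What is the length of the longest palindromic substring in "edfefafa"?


Input: "edfefafa"
Checking substrings for palindromes:
  [2:5] "fef" (len 3) => palindrome
  [4:7] "faf" (len 3) => palindrome
  [5:8] "afa" (len 3) => palindrome
Longest palindromic substring: "fef" with length 3

3


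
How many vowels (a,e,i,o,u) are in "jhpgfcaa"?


Input: jhpgfcaa
Checking each character:
  'j' at position 0: consonant
  'h' at position 1: consonant
  'p' at position 2: consonant
  'g' at position 3: consonant
  'f' at position 4: consonant
  'c' at position 5: consonant
  'a' at position 6: vowel (running total: 1)
  'a' at position 7: vowel (running total: 2)
Total vowels: 2

2


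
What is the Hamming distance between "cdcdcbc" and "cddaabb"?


Comparing "cdcdcbc" and "cddaabb" position by position:
  Position 0: 'c' vs 'c' => same
  Position 1: 'd' vs 'd' => same
  Position 2: 'c' vs 'd' => differ
  Position 3: 'd' vs 'a' => differ
  Position 4: 'c' vs 'a' => differ
  Position 5: 'b' vs 'b' => same
  Position 6: 'c' vs 'b' => differ
Total differences (Hamming distance): 4

4


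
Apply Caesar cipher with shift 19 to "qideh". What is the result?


Caesar cipher: shift "qideh" by 19
  'q' (pos 16) + 19 = pos 9 = 'j'
  'i' (pos 8) + 19 = pos 1 = 'b'
  'd' (pos 3) + 19 = pos 22 = 'w'
  'e' (pos 4) + 19 = pos 23 = 'x'
  'h' (pos 7) + 19 = pos 0 = 'a'
Result: jbwxa

jbwxa


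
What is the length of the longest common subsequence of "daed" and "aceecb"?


LCS of "daed" and "aceecb"
DP table:
           a    c    e    e    c    b
      0    0    0    0    0    0    0
  d   0    0    0    0    0    0    0
  a   0    1    1    1    1    1    1
  e   0    1    1    2    2    2    2
  d   0    1    1    2    2    2    2
LCS length = dp[4][6] = 2

2


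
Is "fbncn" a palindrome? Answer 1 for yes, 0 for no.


Input: fbncn
Reversed: ncnbf
  Compare pos 0 ('f') with pos 4 ('n'): MISMATCH
  Compare pos 1 ('b') with pos 3 ('c'): MISMATCH
Result: not a palindrome

0


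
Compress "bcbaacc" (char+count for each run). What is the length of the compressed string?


Input: bcbaacc
Runs:
  'b' x 1 => "b1"
  'c' x 1 => "c1"
  'b' x 1 => "b1"
  'a' x 2 => "a2"
  'c' x 2 => "c2"
Compressed: "b1c1b1a2c2"
Compressed length: 10

10


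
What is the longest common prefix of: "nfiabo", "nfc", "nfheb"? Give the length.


Words: nfiabo, nfc, nfheb
  Position 0: all 'n' => match
  Position 1: all 'f' => match
  Position 2: ('i', 'c', 'h') => mismatch, stop
LCP = "nf" (length 2)

2


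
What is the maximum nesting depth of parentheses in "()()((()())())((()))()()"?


Input: "()()((()())())((()))()()"
Tracking depth:
  Position 0 '(': depth becomes 1
  Position 1 ')': depth becomes 0
  Position 2 '(': depth becomes 1
  Position 3 ')': depth becomes 0
  Position 4 '(': depth becomes 1
  Position 5 '(': depth becomes 2
  Position 6 '(': depth becomes 3
  Position 7 ')': depth becomes 2
  Position 8 '(': depth becomes 3
  Position 9 ')': depth becomes 2
  Position 10 ')': depth becomes 1
  Position 11 '(': depth becomes 2
  Position 12 ')': depth becomes 1
  Position 13 ')': depth becomes 0
  Position 14 '(': depth becomes 1
  Position 15 '(': depth becomes 2
  Position 16 '(': depth becomes 3
  Position 17 ')': depth becomes 2
  Position 18 ')': depth becomes 1
  Position 19 ')': depth becomes 0
  Position 20 '(': depth becomes 1
  Position 21 ')': depth becomes 0
  Position 22 '(': depth becomes 1
  Position 23 ')': depth becomes 0
Maximum depth reached: 3

3


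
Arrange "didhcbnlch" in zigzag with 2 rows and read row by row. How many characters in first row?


Zigzag "didhcbnlch" into 2 rows:
Placing characters:
  'd' => row 0
  'i' => row 1
  'd' => row 0
  'h' => row 1
  'c' => row 0
  'b' => row 1
  'n' => row 0
  'l' => row 1
  'c' => row 0
  'h' => row 1
Rows:
  Row 0: "ddcnc"
  Row 1: "ihblh"
First row length: 5

5


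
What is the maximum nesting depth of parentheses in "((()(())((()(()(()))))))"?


Input: "((()(())((()(()(()))))))"
Tracking depth:
  Position 0 '(': depth becomes 1
  Position 1 '(': depth becomes 2
  Position 2 '(': depth becomes 3
  Position 3 ')': depth becomes 2
  Position 4 '(': depth becomes 3
  Position 5 '(': depth becomes 4
  Position 6 ')': depth becomes 3
  Position 7 ')': depth becomes 2
  Position 8 '(': depth becomes 3
  Position 9 '(': depth becomes 4
  Position 10 '(': depth becomes 5
  Position 11 ')': depth becomes 4
  Position 12 '(': depth becomes 5
  Position 13 '(': depth becomes 6
  Position 14 ')': depth becomes 5
  Position 15 '(': depth becomes 6
  Position 16 '(': depth becomes 7
  Position 17 ')': depth becomes 6
  Position 18 ')': depth becomes 5
  Position 19 ')': depth becomes 4
  Position 20 ')': depth becomes 3
  Position 21 ')': depth becomes 2
  Position 22 ')': depth becomes 1
  Position 23 ')': depth becomes 0
Maximum depth reached: 7

7


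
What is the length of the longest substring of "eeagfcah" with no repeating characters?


Input: "eeagfcah"
Sliding window (track last position of each char):
  Position 0 ('e'): window [0,0] length 1 -- new best
  Position 1 ('e'): repeat (last at 0), move window start to 1
  Position 1 ('e'): window [1,1] length 1
  Position 2 ('a'): window [1,2] length 2 -- new best
  Position 3 ('g'): window [1,3] length 3 -- new best
  Position 4 ('f'): window [1,4] length 4 -- new best
  Position 5 ('c'): window [1,5] length 5 -- new best
  Position 6 ('a'): repeat (last at 2), move window start to 3
  Position 6 ('a'): window [3,6] length 4
  Position 7 ('h'): window [3,7] length 5
Longest substring with no repeats: "eagfc" with length 5

5


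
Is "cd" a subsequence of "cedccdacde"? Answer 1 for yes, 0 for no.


Check if "cd" is a subsequence of "cedccdacde"
Greedy scan:
  Position 0 ('c'): matches sub[0] = 'c'
  Position 1 ('e'): no match needed
  Position 2 ('d'): matches sub[1] = 'd'
  Position 3 ('c'): no match needed
  Position 4 ('c'): no match needed
  Position 5 ('d'): no match needed
  Position 6 ('a'): no match needed
  Position 7 ('c'): no match needed
  Position 8 ('d'): no match needed
  Position 9 ('e'): no match needed
All 2 characters matched => is a subsequence

1


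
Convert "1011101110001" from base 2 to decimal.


Input: "1011101110001" in base 2
Positional expansion:
  Digit '1' (value 1) x 2^12 = 4096
  Digit '0' (value 0) x 2^11 = 0
  Digit '1' (value 1) x 2^10 = 1024
  Digit '1' (value 1) x 2^9 = 512
  Digit '1' (value 1) x 2^8 = 256
  Digit '0' (value 0) x 2^7 = 0
  Digit '1' (value 1) x 2^6 = 64
  Digit '1' (value 1) x 2^5 = 32
  Digit '1' (value 1) x 2^4 = 16
  Digit '0' (value 0) x 2^3 = 0
  Digit '0' (value 0) x 2^2 = 0
  Digit '0' (value 0) x 2^1 = 0
  Digit '1' (value 1) x 2^0 = 1
Sum = 6001

6001


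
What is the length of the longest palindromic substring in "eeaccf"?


Input: "eeaccf"
Checking substrings for palindromes:
  [0:2] "ee" (len 2) => palindrome
  [3:5] "cc" (len 2) => palindrome
Longest palindromic substring: "ee" with length 2

2


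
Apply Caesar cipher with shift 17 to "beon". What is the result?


Caesar cipher: shift "beon" by 17
  'b' (pos 1) + 17 = pos 18 = 's'
  'e' (pos 4) + 17 = pos 21 = 'v'
  'o' (pos 14) + 17 = pos 5 = 'f'
  'n' (pos 13) + 17 = pos 4 = 'e'
Result: svfe

svfe


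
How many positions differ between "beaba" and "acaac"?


Comparing "beaba" and "acaac" position by position:
  Position 0: 'b' vs 'a' => DIFFER
  Position 1: 'e' vs 'c' => DIFFER
  Position 2: 'a' vs 'a' => same
  Position 3: 'b' vs 'a' => DIFFER
  Position 4: 'a' vs 'c' => DIFFER
Positions that differ: 4

4


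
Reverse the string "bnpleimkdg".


Input: bnpleimkdg
Reading characters right to left:
  Position 9: 'g'
  Position 8: 'd'
  Position 7: 'k'
  Position 6: 'm'
  Position 5: 'i'
  Position 4: 'e'
  Position 3: 'l'
  Position 2: 'p'
  Position 1: 'n'
  Position 0: 'b'
Reversed: gdkmielpnb

gdkmielpnb


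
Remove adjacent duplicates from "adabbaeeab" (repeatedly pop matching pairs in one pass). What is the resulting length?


Input: adabbaeeab
Stack-based adjacent duplicate removal:
  Read 'a': push. Stack: a
  Read 'd': push. Stack: ad
  Read 'a': push. Stack: ada
  Read 'b': push. Stack: adab
  Read 'b': matches stack top 'b' => pop. Stack: ada
  Read 'a': matches stack top 'a' => pop. Stack: ad
  Read 'e': push. Stack: ade
  Read 'e': matches stack top 'e' => pop. Stack: ad
  Read 'a': push. Stack: ada
  Read 'b': push. Stack: adab
Final stack: "adab" (length 4)

4


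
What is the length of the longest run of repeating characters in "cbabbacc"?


Input: "cbabbacc"
Scanning for longest run:
  Position 1 ('b'): new char, reset run to 1
  Position 2 ('a'): new char, reset run to 1
  Position 3 ('b'): new char, reset run to 1
  Position 4 ('b'): continues run of 'b', length=2
  Position 5 ('a'): new char, reset run to 1
  Position 6 ('c'): new char, reset run to 1
  Position 7 ('c'): continues run of 'c', length=2
Longest run: 'b' with length 2

2


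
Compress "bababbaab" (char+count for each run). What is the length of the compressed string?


Input: bababbaab
Runs:
  'b' x 1 => "b1"
  'a' x 1 => "a1"
  'b' x 1 => "b1"
  'a' x 1 => "a1"
  'b' x 2 => "b2"
  'a' x 2 => "a2"
  'b' x 1 => "b1"
Compressed: "b1a1b1a1b2a2b1"
Compressed length: 14

14


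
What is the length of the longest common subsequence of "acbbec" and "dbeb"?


LCS of "acbbec" and "dbeb"
DP table:
           d    b    e    b
      0    0    0    0    0
  a   0    0    0    0    0
  c   0    0    0    0    0
  b   0    0    1    1    1
  b   0    0    1    1    2
  e   0    0    1    2    2
  c   0    0    1    2    2
LCS length = dp[6][4] = 2

2


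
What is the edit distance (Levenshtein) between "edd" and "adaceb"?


Computing edit distance: "edd" -> "adaceb"
DP table:
           a    d    a    c    e    b
      0    1    2    3    4    5    6
  e   1    1    2    3    4    4    5
  d   2    2    1    2    3    4    5
  d   3    3    2    2    3    4    5
Edit distance = dp[3][6] = 5

5


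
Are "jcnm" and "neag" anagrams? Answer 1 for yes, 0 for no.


Strings: "jcnm", "neag"
Sorted first:  cjmn
Sorted second: aegn
Differ at position 0: 'c' vs 'a' => not anagrams

0


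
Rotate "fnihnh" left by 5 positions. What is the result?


Input: "fnihnh", rotate left by 5
First 5 characters: "fnihn"
Remaining characters: "h"
Concatenate remaining + first: "h" + "fnihn" = "hfnihn"

hfnihn


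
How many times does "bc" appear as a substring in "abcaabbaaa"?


Searching for "bc" in "abcaabbaaa"
Scanning each position:
  Position 0: "ab" => no
  Position 1: "bc" => MATCH
  Position 2: "ca" => no
  Position 3: "aa" => no
  Position 4: "ab" => no
  Position 5: "bb" => no
  Position 6: "ba" => no
  Position 7: "aa" => no
  Position 8: "aa" => no
Total occurrences: 1

1


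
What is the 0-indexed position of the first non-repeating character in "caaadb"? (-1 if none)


Input: caaadb
Character frequencies:
  'a': 3
  'b': 1
  'c': 1
  'd': 1
Scanning left to right for freq == 1:
  Position 0 ('c'): unique! => answer = 0

0


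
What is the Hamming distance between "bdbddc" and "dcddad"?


Comparing "bdbddc" and "dcddad" position by position:
  Position 0: 'b' vs 'd' => differ
  Position 1: 'd' vs 'c' => differ
  Position 2: 'b' vs 'd' => differ
  Position 3: 'd' vs 'd' => same
  Position 4: 'd' vs 'a' => differ
  Position 5: 'c' vs 'd' => differ
Total differences (Hamming distance): 5

5


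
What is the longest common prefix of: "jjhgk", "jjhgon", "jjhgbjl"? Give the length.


Words: jjhgk, jjhgon, jjhgbjl
  Position 0: all 'j' => match
  Position 1: all 'j' => match
  Position 2: all 'h' => match
  Position 3: all 'g' => match
  Position 4: ('k', 'o', 'b') => mismatch, stop
LCP = "jjhg" (length 4)

4
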